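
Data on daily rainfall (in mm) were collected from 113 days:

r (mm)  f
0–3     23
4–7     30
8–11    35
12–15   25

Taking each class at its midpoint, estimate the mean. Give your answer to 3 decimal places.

7.695

Midpoints: 1.5, 5.5, 9.5, 13.5
Σfm = 23×1.5 + 30×5.5 + 35×9.5 + 25×13.5 = 869.5
n = Σf = 113
Mean = 869.5 / 113 = 7.6947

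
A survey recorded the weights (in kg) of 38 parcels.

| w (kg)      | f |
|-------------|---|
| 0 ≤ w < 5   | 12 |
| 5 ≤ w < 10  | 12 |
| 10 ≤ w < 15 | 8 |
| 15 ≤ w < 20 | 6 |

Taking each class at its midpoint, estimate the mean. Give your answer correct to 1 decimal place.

8.6

Midpoints: 2.5, 7.5, 12.5, 17.5
Σfm = 12×2.5 + 12×7.5 + 8×12.5 + 6×17.5 = 325
n = Σf = 38
Mean = 325 / 38 = 8.5526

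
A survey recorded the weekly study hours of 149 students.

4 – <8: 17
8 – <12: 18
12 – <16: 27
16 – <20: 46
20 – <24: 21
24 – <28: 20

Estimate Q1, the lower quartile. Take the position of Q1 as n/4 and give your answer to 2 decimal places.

12.33

Cumulative frequencies: 17, 35, 62, 108, 129, 149
n = 149; position = n/4 = 37.25.
This falls in the class 12 – <16: L = 12, F = 35, f = 27, h = 4.
Lower quartile ≈ 12 + ((37.25 − 35) / 27) × 4 = 12.3333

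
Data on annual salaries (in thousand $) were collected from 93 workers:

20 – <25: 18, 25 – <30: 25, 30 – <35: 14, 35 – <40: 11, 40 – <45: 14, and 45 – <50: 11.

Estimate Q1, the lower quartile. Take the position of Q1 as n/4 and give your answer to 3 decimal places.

26.050

Cumulative frequencies: 18, 43, 57, 68, 82, 93
n = 93; position = n/4 = 23.25.
This falls in the class 25 – <30: L = 25, F = 18, f = 25, h = 5.
Lower quartile ≈ 25 + ((23.25 − 18) / 25) × 5 = 26.0500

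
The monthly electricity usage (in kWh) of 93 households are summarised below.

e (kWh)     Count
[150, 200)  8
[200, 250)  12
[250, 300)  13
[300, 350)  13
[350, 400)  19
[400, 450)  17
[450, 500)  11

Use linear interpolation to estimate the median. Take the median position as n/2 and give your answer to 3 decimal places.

Cumulative frequencies: 8, 20, 33, 46, 65, 82, 93
n = 93; position = n/2 = 46.5.
This falls in the class [350, 400): L = 350, F = 46, f = 19, h = 50.
Median ≈ 350 + ((46.5 − 46) / 19) × 50 = 351.3158

351.316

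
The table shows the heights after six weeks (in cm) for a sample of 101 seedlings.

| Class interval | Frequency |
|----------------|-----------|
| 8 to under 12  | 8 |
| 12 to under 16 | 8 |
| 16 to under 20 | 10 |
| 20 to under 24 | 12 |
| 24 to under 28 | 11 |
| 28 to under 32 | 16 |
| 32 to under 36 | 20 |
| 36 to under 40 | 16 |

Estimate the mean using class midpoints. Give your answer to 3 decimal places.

26.634

Midpoints: 10, 14, 18, 22, 26, 30, 34, 38
Σfm = 8×10 + 8×14 + 10×18 + 12×22 + 11×26 + 16×30 + 20×34 + 16×38 = 2690
n = Σf = 101
Mean = 2690 / 101 = 26.6337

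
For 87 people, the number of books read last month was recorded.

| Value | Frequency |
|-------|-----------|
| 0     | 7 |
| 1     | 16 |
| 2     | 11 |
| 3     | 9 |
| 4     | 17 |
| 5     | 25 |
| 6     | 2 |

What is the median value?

Cumulative frequencies: 7, 23, 34, 43, 60, 85, 87
n = 87, so the median is the value in position (n+1)/2 = 44.
Position 44 falls at value 4.

4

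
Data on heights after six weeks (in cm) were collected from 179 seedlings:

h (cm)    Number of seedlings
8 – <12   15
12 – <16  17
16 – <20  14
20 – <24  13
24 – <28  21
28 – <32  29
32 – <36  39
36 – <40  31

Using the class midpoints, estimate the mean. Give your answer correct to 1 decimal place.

27.1

Midpoints: 10, 14, 18, 22, 26, 30, 34, 38
Σfm = 15×10 + 17×14 + 14×18 + 13×22 + 21×26 + 29×30 + 39×34 + 31×38 = 4846
n = Σf = 179
Mean = 4846 / 179 = 27.0726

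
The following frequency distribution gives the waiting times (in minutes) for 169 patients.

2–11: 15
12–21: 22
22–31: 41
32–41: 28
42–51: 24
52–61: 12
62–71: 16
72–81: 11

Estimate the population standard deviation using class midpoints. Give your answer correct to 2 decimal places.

Midpoints: 6.5, 16.5, 26.5, 36.5, 46.5, 56.5, 66.5, 76.5
n = 169, Σfm = 6268.5, mean = 37.0917
Σfm² = 298050.25
Σf(m − x̄)² = Σfm² − (Σfm)²/n = 298050.25 − 6268.5²/169 = 65540.8284
Population variance = 65540.8284 / 169 = 387.8156
Standard deviation = √387.8156 = 19.6930

19.69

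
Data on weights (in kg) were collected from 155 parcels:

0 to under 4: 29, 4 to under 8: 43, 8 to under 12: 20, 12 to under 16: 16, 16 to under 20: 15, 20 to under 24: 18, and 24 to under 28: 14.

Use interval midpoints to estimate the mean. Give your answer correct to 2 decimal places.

Midpoints: 2, 6, 10, 14, 18, 22, 26
Σfm = 29×2 + 43×6 + 20×10 + 16×14 + 15×18 + 18×22 + 14×26 = 1770
n = Σf = 155
Mean = 1770 / 155 = 11.4194

11.42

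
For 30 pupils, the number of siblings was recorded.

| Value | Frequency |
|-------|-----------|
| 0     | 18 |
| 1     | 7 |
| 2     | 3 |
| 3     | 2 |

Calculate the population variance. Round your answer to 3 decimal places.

Values: 0, 1, 2, 3
n = 30, Σfx = 19, mean = 0.6333
Σfx² = 37
Σf(x − x̄)² = Σfx² − (Σfx)²/n = 37 − 19²/30 = 24.9667
Population variance = 24.9667 / 30 = 0.8322

0.832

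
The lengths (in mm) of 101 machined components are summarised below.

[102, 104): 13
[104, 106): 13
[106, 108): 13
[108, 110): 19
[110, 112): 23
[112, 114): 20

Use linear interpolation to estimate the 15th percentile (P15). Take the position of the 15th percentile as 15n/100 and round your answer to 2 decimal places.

Cumulative frequencies: 13, 26, 39, 58, 81, 101
n = 101; position = 15n/100 = 15.15.
This falls in the class [104, 106): L = 104, F = 13, f = 13, h = 2.
15th percentile ≈ 104 + ((15.15 − 13) / 13) × 2 = 104.3308

104.33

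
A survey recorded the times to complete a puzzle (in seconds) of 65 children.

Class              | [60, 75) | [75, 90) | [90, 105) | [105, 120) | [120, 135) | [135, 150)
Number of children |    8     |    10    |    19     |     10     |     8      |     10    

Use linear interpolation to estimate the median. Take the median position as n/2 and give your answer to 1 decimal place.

Cumulative frequencies: 8, 18, 37, 47, 55, 65
n = 65; position = n/2 = 32.5.
This falls in the class [90, 105): L = 90, F = 18, f = 19, h = 15.
Median ≈ 90 + ((32.5 − 18) / 19) × 15 = 101.4474

101.4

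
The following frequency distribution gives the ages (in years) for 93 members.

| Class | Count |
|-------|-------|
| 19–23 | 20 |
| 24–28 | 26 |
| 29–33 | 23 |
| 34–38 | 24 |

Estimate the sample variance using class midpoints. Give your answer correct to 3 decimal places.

30.172

Midpoints: 21, 26, 31, 36
n = 93, Σfm = 2673, mean = 28.7419
Σfm² = 79603
Σf(m − x̄)² = Σfm² − (Σfm)²/n = 79603 − 2673²/93 = 2775.8065
Sample variance = 2775.8065 / 92 = 30.1718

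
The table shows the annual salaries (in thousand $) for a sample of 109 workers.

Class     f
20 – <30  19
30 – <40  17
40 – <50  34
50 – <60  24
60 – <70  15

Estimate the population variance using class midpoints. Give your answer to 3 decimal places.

162.377

Midpoints: 25, 35, 45, 55, 65
n = 109, Σfm = 4895, mean = 44.9083
Σfm² = 237525
Σf(m − x̄)² = Σfm² − (Σfm)²/n = 237525 − 4895²/109 = 17699.0826
Population variance = 17699.0826 / 109 = 162.3769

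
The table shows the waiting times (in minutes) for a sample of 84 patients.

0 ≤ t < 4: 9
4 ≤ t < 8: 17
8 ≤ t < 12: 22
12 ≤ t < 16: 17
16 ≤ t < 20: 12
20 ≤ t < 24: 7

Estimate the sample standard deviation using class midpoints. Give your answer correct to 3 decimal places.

Midpoints: 2, 6, 10, 14, 18, 22
n = 84, Σfm = 948, mean = 11.2857
Σfm² = 13456
Σf(m − x̄)² = Σfm² − (Σfm)²/n = 13456 − 948²/84 = 2757.1429
Sample variance = 2757.1429 / 83 = 33.2186
Standard deviation = √33.2186 = 5.7636

5.764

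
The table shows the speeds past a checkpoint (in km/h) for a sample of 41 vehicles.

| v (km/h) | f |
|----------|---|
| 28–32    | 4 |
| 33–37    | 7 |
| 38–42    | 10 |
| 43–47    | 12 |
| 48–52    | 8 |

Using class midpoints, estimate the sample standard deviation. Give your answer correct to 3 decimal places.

6.269

Midpoints: 30, 35, 40, 45, 50
n = 41, Σfm = 1705, mean = 41.5854
Σfm² = 72475
Σf(m − x̄)² = Σfm² − (Σfm)²/n = 72475 − 1705²/41 = 1571.9512
Sample variance = 1571.9512 / 40 = 39.2988
Standard deviation = √39.2988 = 6.2689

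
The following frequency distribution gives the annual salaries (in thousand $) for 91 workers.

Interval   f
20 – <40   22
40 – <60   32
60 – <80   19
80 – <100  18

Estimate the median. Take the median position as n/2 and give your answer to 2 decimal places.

Cumulative frequencies: 22, 54, 73, 91
n = 91; position = n/2 = 45.5.
This falls in the class 40 – <60: L = 40, F = 22, f = 32, h = 20.
Median ≈ 40 + ((45.5 − 22) / 32) × 20 = 54.6875

54.69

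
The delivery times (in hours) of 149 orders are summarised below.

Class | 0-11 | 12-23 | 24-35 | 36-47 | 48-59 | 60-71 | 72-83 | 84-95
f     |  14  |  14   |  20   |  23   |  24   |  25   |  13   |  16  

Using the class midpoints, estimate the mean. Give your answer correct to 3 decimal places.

48.507

Midpoints: 5.5, 17.5, 29.5, 41.5, 53.5, 65.5, 77.5, 89.5
Σfm = 14×5.5 + 14×17.5 + 20×29.5 + 23×41.5 + 24×53.5 + 25×65.5 + 13×77.5 + 16×89.5 = 7227.5
n = Σf = 149
Mean = 7227.5 / 149 = 48.5067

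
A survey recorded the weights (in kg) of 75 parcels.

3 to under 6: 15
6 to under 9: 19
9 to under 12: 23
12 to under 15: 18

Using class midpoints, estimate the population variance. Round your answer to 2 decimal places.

Midpoints: 4.5, 7.5, 10.5, 13.5
n = 75, Σfm = 694.5, mean = 9.2600
Σfm² = 7188.75
Σf(m − x̄)² = Σfm² − (Σfm)²/n = 7188.75 − 694.5²/75 = 757.6800
Population variance = 757.6800 / 75 = 10.1024

10.10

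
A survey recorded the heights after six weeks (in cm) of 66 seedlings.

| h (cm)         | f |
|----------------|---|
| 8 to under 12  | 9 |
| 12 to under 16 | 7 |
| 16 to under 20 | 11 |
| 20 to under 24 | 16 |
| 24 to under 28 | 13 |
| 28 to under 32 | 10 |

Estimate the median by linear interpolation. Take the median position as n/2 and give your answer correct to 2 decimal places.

Cumulative frequencies: 9, 16, 27, 43, 56, 66
n = 66; position = n/2 = 33.
This falls in the class 20 to under 24: L = 20, F = 27, f = 16, h = 4.
Median ≈ 20 + ((33 − 27) / 16) × 4 = 21.5000

21.50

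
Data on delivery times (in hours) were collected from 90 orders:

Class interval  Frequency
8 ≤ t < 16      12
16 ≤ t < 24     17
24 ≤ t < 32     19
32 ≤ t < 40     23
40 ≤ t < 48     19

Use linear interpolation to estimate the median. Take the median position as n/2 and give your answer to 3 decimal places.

Cumulative frequencies: 12, 29, 48, 71, 90
n = 90; position = n/2 = 45.
This falls in the class 24 ≤ t < 32: L = 24, F = 29, f = 19, h = 8.
Median ≈ 24 + ((45 − 29) / 19) × 8 = 30.7368

30.737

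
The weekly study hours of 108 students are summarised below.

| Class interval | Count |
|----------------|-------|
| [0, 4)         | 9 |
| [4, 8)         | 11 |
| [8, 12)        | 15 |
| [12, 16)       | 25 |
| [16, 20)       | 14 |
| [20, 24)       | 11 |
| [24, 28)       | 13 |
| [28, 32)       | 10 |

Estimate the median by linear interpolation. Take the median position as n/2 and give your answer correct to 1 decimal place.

15.0

Cumulative frequencies: 9, 20, 35, 60, 74, 85, 98, 108
n = 108; position = n/2 = 54.
This falls in the class [12, 16): L = 12, F = 35, f = 25, h = 4.
Median ≈ 12 + ((54 − 35) / 25) × 4 = 15.0400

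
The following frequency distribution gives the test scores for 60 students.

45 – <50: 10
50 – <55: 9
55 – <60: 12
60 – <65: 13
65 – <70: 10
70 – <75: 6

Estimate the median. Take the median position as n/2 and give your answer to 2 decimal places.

Cumulative frequencies: 10, 19, 31, 44, 54, 60
n = 60; position = n/2 = 30.
This falls in the class 55 – <60: L = 55, F = 19, f = 12, h = 5.
Median ≈ 55 + ((30 − 19) / 12) × 5 = 59.5833

59.58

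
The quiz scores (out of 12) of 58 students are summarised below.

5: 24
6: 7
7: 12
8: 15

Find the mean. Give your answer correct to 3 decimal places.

Values: 5, 6, 7, 8
Σfx = 24×5 + 7×6 + 12×7 + 15×8 = 366
n = Σf = 58
Mean = 366 / 58 = 6.3103

6.310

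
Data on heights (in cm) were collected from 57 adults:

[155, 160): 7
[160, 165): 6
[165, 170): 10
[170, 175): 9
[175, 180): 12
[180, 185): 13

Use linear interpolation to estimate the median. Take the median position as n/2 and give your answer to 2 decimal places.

Cumulative frequencies: 7, 13, 23, 32, 44, 57
n = 57; position = n/2 = 28.5.
This falls in the class [170, 175): L = 170, F = 23, f = 9, h = 5.
Median ≈ 170 + ((28.5 − 23) / 9) × 5 = 173.0556

173.06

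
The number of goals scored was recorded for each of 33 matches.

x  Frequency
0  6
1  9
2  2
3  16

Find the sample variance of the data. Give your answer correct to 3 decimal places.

Values: 0, 1, 2, 3
n = 33, Σfx = 61, mean = 1.8485
Σfx² = 161
Σf(x − x̄)² = Σfx² − (Σfx)²/n = 161 − 61²/33 = 48.2424
Sample variance = 48.2424 / 32 = 1.5076

1.508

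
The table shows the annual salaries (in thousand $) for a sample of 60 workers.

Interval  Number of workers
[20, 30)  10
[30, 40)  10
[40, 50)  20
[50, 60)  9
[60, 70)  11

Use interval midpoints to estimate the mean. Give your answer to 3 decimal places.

Midpoints: 25, 35, 45, 55, 65
Σfm = 10×25 + 10×35 + 20×45 + 9×55 + 11×65 = 2710
n = Σf = 60
Mean = 2710 / 60 = 45.1667

45.167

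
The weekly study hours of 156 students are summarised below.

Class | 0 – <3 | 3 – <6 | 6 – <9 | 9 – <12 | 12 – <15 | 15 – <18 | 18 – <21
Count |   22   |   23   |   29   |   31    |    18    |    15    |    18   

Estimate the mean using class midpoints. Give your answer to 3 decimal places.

Midpoints: 1.5, 4.5, 7.5, 10.5, 13.5, 16.5, 19.5
Σfm = 22×1.5 + 23×4.5 + 29×7.5 + 31×10.5 + 18×13.5 + 15×16.5 + 18×19.5 = 1521
n = Σf = 156
Mean = 1521 / 156 = 9.7500

9.750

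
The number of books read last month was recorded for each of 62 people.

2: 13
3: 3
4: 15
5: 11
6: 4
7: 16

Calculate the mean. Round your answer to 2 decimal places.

Values: 2, 3, 4, 5, 6, 7
Σfx = 13×2 + 3×3 + 15×4 + 11×5 + 4×6 + 16×7 = 286
n = Σf = 62
Mean = 286 / 62 = 4.6129

4.61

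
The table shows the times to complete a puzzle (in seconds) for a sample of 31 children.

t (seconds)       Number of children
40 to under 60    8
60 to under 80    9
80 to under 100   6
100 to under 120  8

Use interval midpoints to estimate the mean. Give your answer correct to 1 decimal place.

Midpoints: 50, 70, 90, 110
Σfm = 8×50 + 9×70 + 6×90 + 8×110 = 2450
n = Σf = 31
Mean = 2450 / 31 = 79.0323

79.0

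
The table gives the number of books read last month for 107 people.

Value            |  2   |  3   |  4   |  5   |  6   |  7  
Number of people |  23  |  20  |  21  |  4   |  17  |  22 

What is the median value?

Cumulative frequencies: 23, 43, 64, 68, 85, 107
n = 107, so the median is the value in position (n+1)/2 = 54.
Position 54 falls at value 4.

4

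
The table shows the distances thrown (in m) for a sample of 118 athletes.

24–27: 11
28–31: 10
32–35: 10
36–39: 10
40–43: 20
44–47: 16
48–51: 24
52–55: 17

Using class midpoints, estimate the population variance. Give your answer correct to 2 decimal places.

78.64

Midpoints: 25.5, 29.5, 33.5, 37.5, 41.5, 45.5, 49.5, 53.5
n = 118, Σfm = 4941, mean = 41.8729
Σfm² = 216173.5
Σf(m − x̄)² = Σfm² − (Σfm)²/n = 216173.5 − 4941²/118 = 9279.5932
Population variance = 9279.5932 / 118 = 78.6406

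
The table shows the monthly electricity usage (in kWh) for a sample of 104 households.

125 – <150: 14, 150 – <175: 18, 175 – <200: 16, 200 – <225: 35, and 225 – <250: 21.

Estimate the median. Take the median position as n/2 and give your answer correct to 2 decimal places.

Cumulative frequencies: 14, 32, 48, 83, 104
n = 104; position = n/2 = 52.
This falls in the class 200 – <225: L = 200, F = 48, f = 35, h = 25.
Median ≈ 200 + ((52 − 48) / 35) × 25 = 202.8571

202.86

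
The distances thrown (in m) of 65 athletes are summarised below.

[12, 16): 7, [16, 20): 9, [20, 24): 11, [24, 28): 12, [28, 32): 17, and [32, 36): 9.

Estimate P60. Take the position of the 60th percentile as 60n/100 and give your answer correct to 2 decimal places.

28.00

Cumulative frequencies: 7, 16, 27, 39, 56, 65
n = 65; position = 60n/100 = 39.
This falls in the class [24, 28): L = 24, F = 27, f = 12, h = 4.
60th percentile ≈ 24 + ((39 − 27) / 12) × 4 = 28.0000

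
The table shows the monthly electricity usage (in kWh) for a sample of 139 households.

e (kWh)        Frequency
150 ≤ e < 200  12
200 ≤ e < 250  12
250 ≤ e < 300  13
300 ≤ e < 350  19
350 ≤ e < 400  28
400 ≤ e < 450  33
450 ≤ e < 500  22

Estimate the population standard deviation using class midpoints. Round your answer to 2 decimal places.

92.19

Midpoints: 175, 225, 275, 325, 375, 425, 475
n = 139, Σfm = 49525, mean = 356.2950
Σfm² = 18826875
Σf(m − x̄)² = Σfm² − (Σfm)²/n = 18826875 − 49525²/139 = 1181366.9065
Population variance = 1181366.9065 / 139 = 8499.0425
Standard deviation = √8499.0425 = 92.1903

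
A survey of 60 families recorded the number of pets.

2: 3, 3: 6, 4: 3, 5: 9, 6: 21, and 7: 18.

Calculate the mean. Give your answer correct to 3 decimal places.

Values: 2, 3, 4, 5, 6, 7
Σfx = 3×2 + 6×3 + 3×4 + 9×5 + 21×6 + 18×7 = 333
n = Σf = 60
Mean = 333 / 60 = 5.5500

5.550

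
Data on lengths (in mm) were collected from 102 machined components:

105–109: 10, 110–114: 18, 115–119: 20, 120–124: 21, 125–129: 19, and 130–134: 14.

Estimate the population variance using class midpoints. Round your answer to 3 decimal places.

59.335

Midpoints: 107, 112, 117, 122, 127, 132
n = 102, Σfm = 12249, mean = 120.0882
Σfm² = 1477013
Σf(m − x̄)² = Σfm² − (Σfm)²/n = 1477013 − 12249²/102 = 6052.2059
Population variance = 6052.2059 / 102 = 59.3354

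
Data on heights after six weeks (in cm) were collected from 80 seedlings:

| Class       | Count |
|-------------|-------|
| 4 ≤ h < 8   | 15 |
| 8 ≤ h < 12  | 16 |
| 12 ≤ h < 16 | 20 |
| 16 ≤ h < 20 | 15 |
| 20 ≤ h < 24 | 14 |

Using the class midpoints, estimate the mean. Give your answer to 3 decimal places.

13.850

Midpoints: 6, 10, 14, 18, 22
Σfm = 15×6 + 16×10 + 20×14 + 15×18 + 14×22 = 1108
n = Σf = 80
Mean = 1108 / 80 = 13.8500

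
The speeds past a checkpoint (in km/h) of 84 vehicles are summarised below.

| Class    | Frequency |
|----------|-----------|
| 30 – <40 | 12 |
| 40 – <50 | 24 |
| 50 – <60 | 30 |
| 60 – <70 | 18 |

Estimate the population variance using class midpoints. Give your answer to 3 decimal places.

94.388

Midpoints: 35, 45, 55, 65
n = 84, Σfm = 4320, mean = 51.4286
Σfm² = 230100
Σf(m − x̄)² = Σfm² − (Σfm)²/n = 230100 − 4320²/84 = 7928.5714
Population variance = 7928.5714 / 84 = 94.3878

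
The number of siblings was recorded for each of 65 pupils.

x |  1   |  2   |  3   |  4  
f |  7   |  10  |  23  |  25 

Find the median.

3

Cumulative frequencies: 7, 17, 40, 65
n = 65, so the median is the value in position (n+1)/2 = 33.
Position 33 falls at value 3.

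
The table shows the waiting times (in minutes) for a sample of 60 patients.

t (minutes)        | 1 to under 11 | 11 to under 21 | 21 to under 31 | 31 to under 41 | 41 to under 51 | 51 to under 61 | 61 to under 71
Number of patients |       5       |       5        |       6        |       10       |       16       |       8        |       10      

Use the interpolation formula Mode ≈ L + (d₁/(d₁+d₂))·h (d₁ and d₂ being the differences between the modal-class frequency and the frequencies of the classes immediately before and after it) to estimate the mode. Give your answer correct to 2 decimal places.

45.29

Modal class: 41 to under 51 (highest frequency 16).
d₁ = 16 − 10 = 6, d₂ = 16 − 8 = 8
Mode ≈ 41 + (6/(6+8)) × 10 = 41 + 4.2857 = 45.2857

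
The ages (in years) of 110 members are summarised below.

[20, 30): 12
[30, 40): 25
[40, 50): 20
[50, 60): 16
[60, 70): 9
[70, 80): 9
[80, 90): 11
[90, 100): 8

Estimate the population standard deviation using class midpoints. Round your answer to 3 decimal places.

Midpoints: 25, 35, 45, 55, 65, 75, 85, 95
n = 110, Σfm = 5910, mean = 53.7273
Σfm² = 367350
Σf(m − x̄)² = Σfm² − (Σfm)²/n = 367350 − 5910²/110 = 49821.8182
Population variance = 49821.8182 / 110 = 452.9256
Standard deviation = √452.9256 = 21.2820

21.282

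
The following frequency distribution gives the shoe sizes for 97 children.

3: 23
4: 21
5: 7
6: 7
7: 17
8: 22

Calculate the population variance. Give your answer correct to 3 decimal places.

Values: 3, 4, 5, 6, 7, 8
n = 97, Σfx = 525, mean = 5.4124
Σfx² = 3211
Σf(x − x̄)² = Σfx² − (Σfx)²/n = 3211 − 525²/97 = 369.5052
Population variance = 369.5052 / 97 = 3.8093

3.809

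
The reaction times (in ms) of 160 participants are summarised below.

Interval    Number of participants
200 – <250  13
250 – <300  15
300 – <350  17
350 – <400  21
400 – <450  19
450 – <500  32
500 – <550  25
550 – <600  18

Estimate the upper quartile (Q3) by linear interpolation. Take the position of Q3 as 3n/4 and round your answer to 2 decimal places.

506.00

Cumulative frequencies: 13, 28, 45, 66, 85, 117, 142, 160
n = 160; position = 3n/4 = 120.
This falls in the class 500 – <550: L = 500, F = 117, f = 25, h = 50.
Upper quartile ≈ 500 + ((120 − 117) / 25) × 50 = 506.0000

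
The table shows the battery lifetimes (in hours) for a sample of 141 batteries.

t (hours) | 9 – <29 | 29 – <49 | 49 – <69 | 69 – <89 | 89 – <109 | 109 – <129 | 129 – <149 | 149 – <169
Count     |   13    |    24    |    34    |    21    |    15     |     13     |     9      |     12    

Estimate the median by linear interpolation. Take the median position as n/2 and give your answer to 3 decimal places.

Cumulative frequencies: 13, 37, 71, 92, 107, 120, 129, 141
n = 141; position = n/2 = 70.5.
This falls in the class 49 – <69: L = 49, F = 37, f = 34, h = 20.
Median ≈ 49 + ((70.5 − 37) / 34) × 20 = 68.7059

68.706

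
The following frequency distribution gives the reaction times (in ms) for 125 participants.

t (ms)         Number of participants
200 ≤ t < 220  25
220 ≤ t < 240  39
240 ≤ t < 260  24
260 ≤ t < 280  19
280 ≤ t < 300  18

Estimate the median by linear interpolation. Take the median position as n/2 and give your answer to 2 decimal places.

Cumulative frequencies: 25, 64, 88, 107, 125
n = 125; position = n/2 = 62.5.
This falls in the class 220 ≤ t < 240: L = 220, F = 25, f = 39, h = 20.
Median ≈ 220 + ((62.5 − 25) / 39) × 20 = 239.2308

239.23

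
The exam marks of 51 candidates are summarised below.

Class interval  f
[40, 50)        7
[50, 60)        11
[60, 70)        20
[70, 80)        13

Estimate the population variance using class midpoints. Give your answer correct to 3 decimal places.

Midpoints: 45, 55, 65, 75
n = 51, Σfm = 3195, mean = 62.6471
Σfm² = 205075
Σf(m − x̄)² = Σfm² − (Σfm)²/n = 205075 − 3195²/51 = 4917.6471
Population variance = 4917.6471 / 51 = 96.4245

96.424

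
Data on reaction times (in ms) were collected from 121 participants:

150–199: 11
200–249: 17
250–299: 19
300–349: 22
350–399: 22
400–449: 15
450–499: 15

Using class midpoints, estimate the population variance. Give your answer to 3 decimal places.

8305.785

Midpoints: 174.5, 224.5, 274.5, 324.5, 374.5, 424.5, 474.5
n = 121, Σfm = 39814.5, mean = 329.0455
Σfm² = 14105780.25
Σf(m − x̄)² = Σfm² − (Σfm)²/n = 14105780.25 − 39814.5²/121 = 1005000.0000
Population variance = 1005000.0000 / 121 = 8305.7851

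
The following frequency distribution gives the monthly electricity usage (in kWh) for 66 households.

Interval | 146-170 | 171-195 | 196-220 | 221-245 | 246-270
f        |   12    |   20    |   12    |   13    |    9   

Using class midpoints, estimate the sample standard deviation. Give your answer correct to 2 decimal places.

Midpoints: 158, 183, 208, 233, 258
n = 66, Σfm = 13403, mean = 203.0758
Σfm² = 2793349
Σf(m − x̄)² = Σfm² − (Σfm)²/n = 2793349 − 13403²/66 = 71524.6212
Sample variance = 71524.6212 / 65 = 1100.3788
Standard deviation = √1100.3788 = 33.1720

33.17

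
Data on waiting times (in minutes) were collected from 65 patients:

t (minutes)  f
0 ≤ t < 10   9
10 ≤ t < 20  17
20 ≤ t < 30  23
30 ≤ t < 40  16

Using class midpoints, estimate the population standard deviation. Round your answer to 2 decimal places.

Midpoints: 5, 15, 25, 35
n = 65, Σfm = 1435, mean = 22.0769
Σfm² = 38025
Σf(m − x̄)² = Σfm² − (Σfm)²/n = 38025 − 1435²/65 = 6344.6154
Population variance = 6344.6154 / 65 = 97.6095
Standard deviation = √97.6095 = 9.8798

9.88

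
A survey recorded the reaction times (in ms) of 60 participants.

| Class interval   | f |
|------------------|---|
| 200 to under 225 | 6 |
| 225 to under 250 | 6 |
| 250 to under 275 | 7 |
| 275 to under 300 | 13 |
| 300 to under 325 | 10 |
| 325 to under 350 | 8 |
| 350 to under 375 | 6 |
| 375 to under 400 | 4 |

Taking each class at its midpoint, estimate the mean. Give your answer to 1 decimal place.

297.1

Midpoints: 212.5, 237.5, 262.5, 287.5, 312.5, 337.5, 362.5, 387.5
Σfm = 6×212.5 + 6×237.5 + 7×262.5 + 13×287.5 + 10×312.5 + 8×337.5 + 6×362.5 + 4×387.5 = 17825
n = Σf = 60
Mean = 17825 / 60 = 297.0833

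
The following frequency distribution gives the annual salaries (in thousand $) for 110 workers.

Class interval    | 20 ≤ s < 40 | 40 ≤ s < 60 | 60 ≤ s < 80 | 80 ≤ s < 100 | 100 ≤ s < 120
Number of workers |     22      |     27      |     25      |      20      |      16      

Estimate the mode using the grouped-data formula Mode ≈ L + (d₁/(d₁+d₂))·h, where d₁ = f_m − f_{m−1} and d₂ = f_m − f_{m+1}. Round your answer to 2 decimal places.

54.29

Modal class: 40 ≤ s < 60 (highest frequency 27).
d₁ = 27 − 22 = 5, d₂ = 27 − 25 = 2
Mode ≈ 40 + (5/(5+2)) × 20 = 40 + 14.2857 = 54.2857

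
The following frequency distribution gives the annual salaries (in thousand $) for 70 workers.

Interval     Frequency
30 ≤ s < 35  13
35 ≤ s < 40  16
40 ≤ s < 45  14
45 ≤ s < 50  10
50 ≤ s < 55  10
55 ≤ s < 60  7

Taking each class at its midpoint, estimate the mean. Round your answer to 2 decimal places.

Midpoints: 32.5, 37.5, 42.5, 47.5, 52.5, 57.5
Σfm = 13×32.5 + 16×37.5 + 14×42.5 + 10×47.5 + 10×52.5 + 7×57.5 = 3020
n = Σf = 70
Mean = 3020 / 70 = 43.1429

43.14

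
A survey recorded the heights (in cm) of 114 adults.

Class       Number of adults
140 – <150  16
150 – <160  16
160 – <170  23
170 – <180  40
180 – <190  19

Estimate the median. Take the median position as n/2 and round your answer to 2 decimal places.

170.50

Cumulative frequencies: 16, 32, 55, 95, 114
n = 114; position = n/2 = 57.
This falls in the class 170 – <180: L = 170, F = 55, f = 40, h = 10.
Median ≈ 170 + ((57 − 55) / 40) × 10 = 170.5000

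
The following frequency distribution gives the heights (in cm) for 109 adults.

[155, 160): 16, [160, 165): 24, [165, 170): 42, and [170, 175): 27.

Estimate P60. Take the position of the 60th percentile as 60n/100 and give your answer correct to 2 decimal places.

168.02

Cumulative frequencies: 16, 40, 82, 109
n = 109; position = 60n/100 = 65.4.
This falls in the class [165, 170): L = 165, F = 40, f = 42, h = 5.
60th percentile ≈ 165 + ((65.4 − 40) / 42) × 5 = 168.0238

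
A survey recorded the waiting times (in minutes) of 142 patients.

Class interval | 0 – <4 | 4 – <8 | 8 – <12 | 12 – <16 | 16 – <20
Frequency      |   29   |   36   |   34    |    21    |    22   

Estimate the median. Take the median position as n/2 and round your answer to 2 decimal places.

Cumulative frequencies: 29, 65, 99, 120, 142
n = 142; position = n/2 = 71.
This falls in the class 8 – <12: L = 8, F = 65, f = 34, h = 4.
Median ≈ 8 + ((71 − 65) / 34) × 4 = 8.7059

8.71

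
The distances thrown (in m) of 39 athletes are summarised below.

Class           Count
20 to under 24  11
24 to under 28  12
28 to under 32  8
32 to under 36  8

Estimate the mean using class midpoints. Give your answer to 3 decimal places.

27.333

Midpoints: 22, 26, 30, 34
Σfm = 11×22 + 12×26 + 8×30 + 8×34 = 1066
n = Σf = 39
Mean = 1066 / 39 = 27.3333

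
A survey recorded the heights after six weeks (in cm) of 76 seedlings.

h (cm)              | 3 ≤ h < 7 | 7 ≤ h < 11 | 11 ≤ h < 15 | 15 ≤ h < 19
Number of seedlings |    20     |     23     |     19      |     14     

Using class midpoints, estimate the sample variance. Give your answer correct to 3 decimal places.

Midpoints: 5, 9, 13, 17
n = 76, Σfm = 792, mean = 10.4211
Σfm² = 9620
Σf(m − x̄)² = Σfm² − (Σfm)²/n = 9620 − 792²/76 = 1366.5263
Sample variance = 1366.5263 / 75 = 18.2204

18.220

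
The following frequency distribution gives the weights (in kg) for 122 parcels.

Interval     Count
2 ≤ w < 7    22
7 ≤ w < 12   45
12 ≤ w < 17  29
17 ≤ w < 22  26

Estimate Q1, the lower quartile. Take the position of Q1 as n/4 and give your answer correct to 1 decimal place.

7.9

Cumulative frequencies: 22, 67, 96, 122
n = 122; position = n/4 = 30.5.
This falls in the class 7 ≤ w < 12: L = 7, F = 22, f = 45, h = 5.
Lower quartile ≈ 7 + ((30.5 − 22) / 45) × 5 = 7.9444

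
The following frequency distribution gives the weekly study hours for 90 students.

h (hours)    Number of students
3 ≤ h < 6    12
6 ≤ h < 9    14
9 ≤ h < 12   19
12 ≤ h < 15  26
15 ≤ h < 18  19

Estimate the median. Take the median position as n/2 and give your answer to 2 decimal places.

Cumulative frequencies: 12, 26, 45, 71, 90
n = 90; position = n/2 = 45.
This falls in the class 9 ≤ h < 12: L = 9, F = 26, f = 19, h = 3.
Median ≈ 9 + ((45 − 26) / 19) × 3 = 12.0000

12.00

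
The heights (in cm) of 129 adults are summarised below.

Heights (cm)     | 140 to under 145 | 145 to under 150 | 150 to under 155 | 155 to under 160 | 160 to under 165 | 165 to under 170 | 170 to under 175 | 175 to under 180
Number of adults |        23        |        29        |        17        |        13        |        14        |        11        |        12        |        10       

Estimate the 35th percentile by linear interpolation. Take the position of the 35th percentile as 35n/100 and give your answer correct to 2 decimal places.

Cumulative frequencies: 23, 52, 69, 82, 96, 107, 119, 129
n = 129; position = 35n/100 = 45.15.
This falls in the class 145 to under 150: L = 145, F = 23, f = 29, h = 5.
35th percentile ≈ 145 + ((45.15 − 23) / 29) × 5 = 148.8190

148.82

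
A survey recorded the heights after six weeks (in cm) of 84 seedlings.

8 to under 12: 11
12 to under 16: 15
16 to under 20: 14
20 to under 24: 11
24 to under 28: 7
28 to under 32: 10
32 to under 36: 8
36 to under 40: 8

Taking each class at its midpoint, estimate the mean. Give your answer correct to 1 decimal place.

Midpoints: 10, 14, 18, 22, 26, 30, 34, 38
Σfm = 11×10 + 15×14 + 14×18 + 11×22 + 7×26 + 10×30 + 8×34 + 8×38 = 1872
n = Σf = 84
Mean = 1872 / 84 = 22.2857

22.3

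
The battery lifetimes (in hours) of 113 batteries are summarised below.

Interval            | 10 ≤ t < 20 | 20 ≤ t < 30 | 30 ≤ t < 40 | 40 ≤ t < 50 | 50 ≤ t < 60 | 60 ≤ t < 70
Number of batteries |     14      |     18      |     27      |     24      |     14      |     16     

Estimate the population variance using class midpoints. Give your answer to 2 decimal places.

240.88

Midpoints: 15, 25, 35, 45, 55, 65
n = 113, Σfm = 4495, mean = 39.7788
Σfm² = 206025
Σf(m − x̄)² = Σfm² − (Σfm)²/n = 206025 − 4495²/113 = 27219.4690
Population variance = 27219.4690 / 113 = 240.8803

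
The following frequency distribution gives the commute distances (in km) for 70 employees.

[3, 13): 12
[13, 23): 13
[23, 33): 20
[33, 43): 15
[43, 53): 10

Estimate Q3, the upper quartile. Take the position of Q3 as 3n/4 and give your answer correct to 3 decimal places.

38.000

Cumulative frequencies: 12, 25, 45, 60, 70
n = 70; position = 3n/4 = 52.5.
This falls in the class [33, 43): L = 33, F = 45, f = 15, h = 10.
Upper quartile ≈ 33 + ((52.5 − 45) / 15) × 10 = 38.0000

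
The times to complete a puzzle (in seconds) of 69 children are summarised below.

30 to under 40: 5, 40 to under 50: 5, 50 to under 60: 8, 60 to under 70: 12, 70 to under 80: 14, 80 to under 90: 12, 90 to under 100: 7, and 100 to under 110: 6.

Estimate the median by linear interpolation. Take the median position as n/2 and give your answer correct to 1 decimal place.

73.2

Cumulative frequencies: 5, 10, 18, 30, 44, 56, 63, 69
n = 69; position = n/2 = 34.5.
This falls in the class 70 to under 80: L = 70, F = 30, f = 14, h = 10.
Median ≈ 70 + ((34.5 − 30) / 14) × 10 = 73.2143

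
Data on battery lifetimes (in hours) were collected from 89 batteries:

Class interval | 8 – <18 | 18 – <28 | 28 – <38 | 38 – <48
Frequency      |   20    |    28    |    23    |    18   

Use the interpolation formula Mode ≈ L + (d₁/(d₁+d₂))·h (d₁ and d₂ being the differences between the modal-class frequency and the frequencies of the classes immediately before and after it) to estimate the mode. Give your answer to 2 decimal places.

Modal class: 18 – <28 (highest frequency 28).
d₁ = 28 − 20 = 8, d₂ = 28 − 23 = 5
Mode ≈ 18 + (8/(8+5)) × 10 = 18 + 6.1538 = 24.1538

24.15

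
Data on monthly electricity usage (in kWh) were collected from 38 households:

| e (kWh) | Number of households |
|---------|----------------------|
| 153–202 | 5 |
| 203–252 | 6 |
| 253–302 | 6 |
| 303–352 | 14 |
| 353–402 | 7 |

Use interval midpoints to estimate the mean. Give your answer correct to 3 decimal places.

Midpoints: 177.5, 227.5, 277.5, 327.5, 377.5
Σfm = 5×177.5 + 6×227.5 + 6×277.5 + 14×327.5 + 7×377.5 = 11145
n = Σf = 38
Mean = 11145 / 38 = 293.2895

293.289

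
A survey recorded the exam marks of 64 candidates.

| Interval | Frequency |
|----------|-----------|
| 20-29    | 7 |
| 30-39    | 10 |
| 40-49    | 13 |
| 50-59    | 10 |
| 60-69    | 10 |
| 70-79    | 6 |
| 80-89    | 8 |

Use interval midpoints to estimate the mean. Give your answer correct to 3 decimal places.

Midpoints: 24.5, 34.5, 44.5, 54.5, 64.5, 74.5, 84.5
Σfm = 7×24.5 + 10×34.5 + 13×44.5 + 10×54.5 + 10×64.5 + 6×74.5 + 8×84.5 = 3408
n = Σf = 64
Mean = 3408 / 64 = 53.2500

53.250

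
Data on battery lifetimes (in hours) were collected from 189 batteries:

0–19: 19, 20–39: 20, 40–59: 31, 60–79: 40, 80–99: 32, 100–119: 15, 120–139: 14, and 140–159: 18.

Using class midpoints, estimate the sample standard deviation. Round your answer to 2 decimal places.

Midpoints: 9.5, 29.5, 49.5, 69.5, 89.5, 109.5, 129.5, 149.5
n = 189, Σfm = 14095.5, mean = 74.5794
Σfm² = 1361557.25
Σf(m − x̄)² = Σfm² − (Σfm)²/n = 1361557.25 − 14095.5²/189 = 310323.8095
Sample variance = 310323.8095 / 188 = 1650.6586
Standard deviation = √1650.6586 = 40.6283

40.63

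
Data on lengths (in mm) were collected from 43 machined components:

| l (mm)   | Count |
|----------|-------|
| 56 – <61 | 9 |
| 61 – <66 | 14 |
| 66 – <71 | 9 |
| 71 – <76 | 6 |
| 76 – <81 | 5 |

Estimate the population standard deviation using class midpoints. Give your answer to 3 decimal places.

6.382

Midpoints: 58.5, 63.5, 68.5, 73.5, 78.5
n = 43, Σfm = 2865.5, mean = 66.6395
Σfm² = 192706.75
Σf(m − x̄)² = Σfm² − (Σfm)²/n = 192706.75 − 2865.5²/43 = 1751.1628
Population variance = 1751.1628 / 43 = 40.7247
Standard deviation = √40.7247 = 6.3816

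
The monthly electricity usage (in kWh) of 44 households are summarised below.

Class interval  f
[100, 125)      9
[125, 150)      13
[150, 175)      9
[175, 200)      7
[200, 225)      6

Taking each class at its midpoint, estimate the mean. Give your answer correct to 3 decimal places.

155.682

Midpoints: 112.5, 137.5, 162.5, 187.5, 212.5
Σfm = 9×112.5 + 13×137.5 + 9×162.5 + 7×187.5 + 6×212.5 = 6850
n = Σf = 44
Mean = 6850 / 44 = 155.6818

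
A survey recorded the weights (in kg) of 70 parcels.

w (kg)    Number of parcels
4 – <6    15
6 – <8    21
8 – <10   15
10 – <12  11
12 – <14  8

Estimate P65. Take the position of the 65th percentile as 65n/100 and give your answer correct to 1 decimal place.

9.3

Cumulative frequencies: 15, 36, 51, 62, 70
n = 70; position = 65n/100 = 45.5.
This falls in the class 8 – <10: L = 8, F = 36, f = 15, h = 2.
65th percentile ≈ 8 + ((45.5 − 36) / 15) × 2 = 9.2667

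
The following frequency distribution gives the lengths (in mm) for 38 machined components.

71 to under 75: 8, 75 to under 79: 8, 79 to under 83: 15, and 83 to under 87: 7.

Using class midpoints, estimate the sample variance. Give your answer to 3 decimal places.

Midpoints: 73, 77, 81, 85
n = 38, Σfm = 3010, mean = 79.2105
Σfm² = 239054
Σf(m − x̄)² = Σfm² − (Σfm)²/n = 239054 − 3010²/38 = 630.3158
Sample variance = 630.3158 / 37 = 17.0356

17.036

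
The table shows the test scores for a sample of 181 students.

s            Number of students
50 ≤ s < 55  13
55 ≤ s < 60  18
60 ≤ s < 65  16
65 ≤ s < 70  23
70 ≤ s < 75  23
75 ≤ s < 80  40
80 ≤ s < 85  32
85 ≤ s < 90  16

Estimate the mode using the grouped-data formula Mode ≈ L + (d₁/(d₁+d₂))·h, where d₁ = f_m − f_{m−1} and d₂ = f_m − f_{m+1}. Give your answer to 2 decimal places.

Modal class: 75 ≤ s < 80 (highest frequency 40).
d₁ = 40 − 23 = 17, d₂ = 40 − 32 = 8
Mode ≈ 75 + (17/(17+8)) × 5 = 75 + 3.4000 = 78.4000

78.40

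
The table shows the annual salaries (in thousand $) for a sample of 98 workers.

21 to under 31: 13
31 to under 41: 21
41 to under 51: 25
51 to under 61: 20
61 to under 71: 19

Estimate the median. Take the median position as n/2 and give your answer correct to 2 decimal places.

Cumulative frequencies: 13, 34, 59, 79, 98
n = 98; position = n/2 = 49.
This falls in the class 41 to under 51: L = 41, F = 34, f = 25, h = 10.
Median ≈ 41 + ((49 − 34) / 25) × 10 = 47.0000

47.00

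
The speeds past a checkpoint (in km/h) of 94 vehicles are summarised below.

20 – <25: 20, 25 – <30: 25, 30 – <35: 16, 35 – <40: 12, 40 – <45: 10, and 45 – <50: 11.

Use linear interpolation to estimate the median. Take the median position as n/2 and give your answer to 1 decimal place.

30.6

Cumulative frequencies: 20, 45, 61, 73, 83, 94
n = 94; position = n/2 = 47.
This falls in the class 30 – <35: L = 30, F = 45, f = 16, h = 5.
Median ≈ 30 + ((47 − 45) / 16) × 5 = 30.6250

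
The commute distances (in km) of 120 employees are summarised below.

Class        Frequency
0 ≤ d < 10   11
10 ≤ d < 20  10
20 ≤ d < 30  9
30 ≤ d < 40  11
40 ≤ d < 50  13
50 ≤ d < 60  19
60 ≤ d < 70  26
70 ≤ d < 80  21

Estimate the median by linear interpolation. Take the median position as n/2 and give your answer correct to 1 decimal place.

53.2

Cumulative frequencies: 11, 21, 30, 41, 54, 73, 99, 120
n = 120; position = n/2 = 60.
This falls in the class 50 ≤ d < 60: L = 50, F = 54, f = 19, h = 10.
Median ≈ 50 + ((60 − 54) / 19) × 10 = 53.1579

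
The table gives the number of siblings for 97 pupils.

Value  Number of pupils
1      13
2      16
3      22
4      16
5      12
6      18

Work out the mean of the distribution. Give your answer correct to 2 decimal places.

3.54

Values: 1, 2, 3, 4, 5, 6
Σfx = 13×1 + 16×2 + 22×3 + 16×4 + 12×5 + 18×6 = 343
n = Σf = 97
Mean = 343 / 97 = 3.5361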